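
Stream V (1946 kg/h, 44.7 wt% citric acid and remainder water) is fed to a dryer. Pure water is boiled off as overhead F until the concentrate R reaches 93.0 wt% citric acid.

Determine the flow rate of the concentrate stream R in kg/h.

citric acid is conserved: 1946×0.447 = 869.86 kg/h all reports to the concentrate.
Concentrate = 869.86/(target fraction) = 935.34 kg/h.

935.3 kg/h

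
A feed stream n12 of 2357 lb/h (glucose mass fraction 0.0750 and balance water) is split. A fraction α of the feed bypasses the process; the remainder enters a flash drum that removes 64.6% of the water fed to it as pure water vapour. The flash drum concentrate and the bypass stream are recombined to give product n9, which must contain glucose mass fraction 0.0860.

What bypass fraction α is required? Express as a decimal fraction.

0.786

All 2357×0.075 = 176.78 lb/h of glucose reaches n9, so n9 = 176.78/0.086 = 2055.5 lb/h and vapour = 301.48 lb/h.
The evaporator receives (1−α)·2357 of feed at 0.925 water and removes 0.646 of that water:
0.646×0.925×(1−α)×2357 = 301.48
(1−α) = 301.48/1408.4 = 0.2141;  α = 0.7859.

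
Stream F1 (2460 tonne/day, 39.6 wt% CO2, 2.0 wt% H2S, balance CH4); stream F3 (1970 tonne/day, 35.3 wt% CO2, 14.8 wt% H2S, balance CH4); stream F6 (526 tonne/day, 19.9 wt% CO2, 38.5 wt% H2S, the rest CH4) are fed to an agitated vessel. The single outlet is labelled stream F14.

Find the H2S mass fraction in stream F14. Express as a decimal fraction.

0.110

Total flow out = 2460 + 1970 + 526 = 4956 tonne/day.
H2S in = 2460×0.020 + 1970×0.148 + 526×0.385 = 543.27 tonne/day.
H2S mass fraction in F14 = 543.27/4956 = 0.110.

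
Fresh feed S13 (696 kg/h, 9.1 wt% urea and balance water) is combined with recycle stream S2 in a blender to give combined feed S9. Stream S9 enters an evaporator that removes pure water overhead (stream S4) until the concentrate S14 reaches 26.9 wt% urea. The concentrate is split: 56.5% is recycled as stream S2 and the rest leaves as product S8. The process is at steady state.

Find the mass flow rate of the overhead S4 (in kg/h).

Overall urea balance (none leaves overhead): urea in fresh feed = urea in product, i.e. 696×0.091 = (1−0.565)·S14·0.269.
S14 = 63.336/(0.269×0.435) = 541.26 kg/h.
Recycle S2 = 0.565×541.26 = 305.81 kg/h.
Combined feed S9 = 696 + 305.81 = 1001.8 kg/h.
Overhead S4 = S9 − S14 = 1001.8 − 541.26 = 460.55 kg/h.

460.6 kg/h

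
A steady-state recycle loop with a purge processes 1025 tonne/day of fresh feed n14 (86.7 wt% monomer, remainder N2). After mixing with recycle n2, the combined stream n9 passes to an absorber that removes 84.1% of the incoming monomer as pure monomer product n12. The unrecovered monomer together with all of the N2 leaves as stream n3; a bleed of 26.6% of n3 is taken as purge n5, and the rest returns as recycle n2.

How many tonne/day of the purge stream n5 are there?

N2 enters only via n14 and leaves only via the purge: 1025×0.133 = 0.266×(N2 in n3), and the absorber passes all N2, so N2 in n9 = N2 in n3 = 512.5 tonne/day.
monomer in n9: m_A = 1025×0.867 + (1−0.266)·(1−0.841)·m_A, so m_A = 888.67/0.8833 = 1006.1 tonne/day.
n3 = (1−0.841)×1006.1 + 512.5 = 672.47 tonne/day.
Purge n5 = 0.266×672.47 = 178.88 tonne/day.

178.9 tonne/day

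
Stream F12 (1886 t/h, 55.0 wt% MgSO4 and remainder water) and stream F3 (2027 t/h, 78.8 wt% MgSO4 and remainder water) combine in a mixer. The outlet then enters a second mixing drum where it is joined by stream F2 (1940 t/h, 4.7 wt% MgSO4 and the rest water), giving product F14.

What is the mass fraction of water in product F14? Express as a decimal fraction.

Overall, product flow = 5853 t/h.
water in = 1886×0.450 + 2027×0.212 + 1940×0.953 = 3127.2 t/h.
water fraction in F14 = 0.5343.

0.5343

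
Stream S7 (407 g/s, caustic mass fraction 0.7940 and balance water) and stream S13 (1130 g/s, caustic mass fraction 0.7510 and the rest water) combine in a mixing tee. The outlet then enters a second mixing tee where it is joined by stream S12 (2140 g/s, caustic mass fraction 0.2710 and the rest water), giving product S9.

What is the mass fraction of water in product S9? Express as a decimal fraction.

0.5236

Overall, product flow = 3677 g/s.
water in = 407×0.206 + 1130×0.249 + 2140×0.729 = 1925.3 g/s.
water fraction in S9 = 0.5236.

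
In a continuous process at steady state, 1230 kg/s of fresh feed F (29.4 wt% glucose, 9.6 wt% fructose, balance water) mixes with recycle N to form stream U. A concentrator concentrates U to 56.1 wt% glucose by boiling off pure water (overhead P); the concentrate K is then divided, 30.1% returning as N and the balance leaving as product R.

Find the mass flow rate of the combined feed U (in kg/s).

1508 kg/s

Overall glucose balance (none leaves overhead): glucose in fresh feed = glucose in product, i.e. 1230×0.294 = (1−0.301)·K·0.561.
K = 361.62/(0.561×0.699) = 922.17 kg/s.
Recycle N = 0.301×922.17 = 277.57 kg/s.
Combined feed U = 1230 + 277.57 = 1507.6 kg/s.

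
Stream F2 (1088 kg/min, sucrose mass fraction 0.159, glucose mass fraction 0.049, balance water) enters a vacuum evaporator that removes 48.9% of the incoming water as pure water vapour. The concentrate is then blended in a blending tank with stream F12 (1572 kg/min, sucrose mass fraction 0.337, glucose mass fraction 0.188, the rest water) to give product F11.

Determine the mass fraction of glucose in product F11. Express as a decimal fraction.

Vapour removed = 0.489×0.792×1088 = 421.37 kg/min; concentrate = 666.63 kg/min.
glucose reaching the mixer = 53.312 (from concentrate) + 1572×0.188 = 348.85 kg/min.
Product flow = 666.63 + 1572 = 2238.6 kg/min; glucose fraction = 0.156.

0.156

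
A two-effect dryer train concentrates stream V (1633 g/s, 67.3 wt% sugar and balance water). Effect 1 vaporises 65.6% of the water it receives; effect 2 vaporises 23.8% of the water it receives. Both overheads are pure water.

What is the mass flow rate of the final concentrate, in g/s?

water in feed = 1633×0.327 = 533.99 g/s.
After stage 1: water left = (1−0.656)×533.99 = 183.69; stream total = 1282.7 g/s.
After stage 2: water left = (1−0.238)×183.69 = 139.97; final concentrate = 1239 g/s.

1239 g/s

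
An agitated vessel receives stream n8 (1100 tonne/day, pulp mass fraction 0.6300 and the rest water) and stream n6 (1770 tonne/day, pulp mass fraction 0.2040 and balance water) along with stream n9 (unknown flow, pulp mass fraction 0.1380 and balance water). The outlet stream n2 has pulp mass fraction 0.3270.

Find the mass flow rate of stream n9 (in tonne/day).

611.6 tonne/day

Let n9 be the unknown flow. Total out = 2870 + n9.
pulp balance: 1054.1 + 0.138·n9 = 0.327·(2870 + n9)
(0.138 − 0.327)·n9 = 0.327×2870 − 1054.1 = -115.59
n9 = -115.59 / -0.189 = 611.59 tonne/day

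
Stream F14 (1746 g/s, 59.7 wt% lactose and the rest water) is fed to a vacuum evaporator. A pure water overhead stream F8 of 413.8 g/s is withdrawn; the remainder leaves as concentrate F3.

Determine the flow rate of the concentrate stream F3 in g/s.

Concentrate = 1746 − 413.8 = 1332.2 g/s.

1332 g/s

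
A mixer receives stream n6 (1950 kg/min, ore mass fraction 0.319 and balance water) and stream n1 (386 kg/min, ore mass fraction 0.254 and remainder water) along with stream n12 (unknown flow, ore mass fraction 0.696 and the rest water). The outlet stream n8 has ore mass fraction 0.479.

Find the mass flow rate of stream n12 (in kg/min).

1838 kg/min

Let n12 be the unknown flow. Total out = 2336 + n12.
ore balance: 720.09 + 0.696·n12 = 0.479·(2336 + n12)
(0.696 − 0.479)·n12 = 0.479×2336 − 720.09 = 398.85
n12 = 398.85 / 0.217 = 1838 kg/min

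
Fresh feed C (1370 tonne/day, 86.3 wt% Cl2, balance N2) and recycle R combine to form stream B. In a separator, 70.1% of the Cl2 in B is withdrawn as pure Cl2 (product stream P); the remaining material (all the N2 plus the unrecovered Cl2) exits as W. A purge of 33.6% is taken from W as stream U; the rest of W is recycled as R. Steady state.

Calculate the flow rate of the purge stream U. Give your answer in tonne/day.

335.9 tonne/day

N2 enters only via C and leaves only via the purge: 1370×0.137 = 0.336×(N2 in W), and the separator passes all N2, so N2 in B = N2 in W = 558.6 tonne/day.
Cl2 in B: m_A = 1370×0.863 + (1−0.336)·(1−0.701)·m_A, so m_A = 1182.3/0.8015 = 1475.2 tonne/day.
W = (1−0.701)×1475.2 + 558.6 = 999.68 tonne/day.
Purge U = 0.336×999.68 = 335.89 tonne/day.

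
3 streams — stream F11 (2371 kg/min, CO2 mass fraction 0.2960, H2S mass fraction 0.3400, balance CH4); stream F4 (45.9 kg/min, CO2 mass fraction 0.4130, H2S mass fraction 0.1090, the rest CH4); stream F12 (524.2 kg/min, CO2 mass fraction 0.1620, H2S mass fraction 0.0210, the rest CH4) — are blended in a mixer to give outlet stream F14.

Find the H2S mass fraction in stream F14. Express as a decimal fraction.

0.2795

Total flow out = 2371 + 45.9 + 524.2 = 2941.1 kg/min.
H2S in = 2371×0.340 + 45.9×0.109 + 524.2×0.021 = 822.15 kg/min.
H2S mass fraction in F14 = 822.15/2941.1 = 0.2795.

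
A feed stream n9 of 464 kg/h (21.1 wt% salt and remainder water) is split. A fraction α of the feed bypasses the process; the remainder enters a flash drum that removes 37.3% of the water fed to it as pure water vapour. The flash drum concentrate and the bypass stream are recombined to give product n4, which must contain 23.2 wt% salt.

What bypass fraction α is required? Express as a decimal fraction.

All 464×0.211 = 97.904 kg/h of salt reaches n4, so n4 = 97.904/0.232 = 422 kg/h and vapour = 42 kg/h.
The evaporator receives (1−α)·464 of feed at 0.789 water and removes 0.373 of that water:
0.373×0.789×(1−α)×464 = 42
(1−α) = 42/136.55 = 0.3076;  α = 0.6924.

0.692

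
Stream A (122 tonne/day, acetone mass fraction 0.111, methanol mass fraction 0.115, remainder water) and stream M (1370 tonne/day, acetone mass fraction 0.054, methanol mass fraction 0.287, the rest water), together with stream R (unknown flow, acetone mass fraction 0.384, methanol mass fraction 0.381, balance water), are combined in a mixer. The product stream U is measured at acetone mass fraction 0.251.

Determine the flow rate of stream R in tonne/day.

Let R be the unknown flow. Total out = 1492 + R.
acetone balance: 87.522 + 0.384·R = 0.251·(1492 + R)
(0.384 − 0.251)·R = 0.251×1492 − 87.522 = 286.97
R = 286.97 / 0.133 = 2157.7 tonne/day

2158 tonne/day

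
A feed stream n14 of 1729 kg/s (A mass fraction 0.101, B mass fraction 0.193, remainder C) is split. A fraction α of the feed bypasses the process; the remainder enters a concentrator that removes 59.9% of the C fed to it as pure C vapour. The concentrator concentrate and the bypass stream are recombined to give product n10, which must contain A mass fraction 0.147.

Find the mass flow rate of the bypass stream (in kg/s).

All 1729×0.101 = 174.63 kg/s of A reaches n10, so n10 = 174.63/0.147 = 1188 kg/s and vapour = 541.05 kg/s.
The evaporator receives (1−α)·1729 of feed at 0.706 C and removes 0.599 of that C:
0.599×0.706×(1−α)×1729 = 541.05
(1−α) = 541.05/731.18 = 0.7400;  α = 0.2600.
Bypass flow = 0.2600×1729 = 449.61 kg/s.

449.6 kg/s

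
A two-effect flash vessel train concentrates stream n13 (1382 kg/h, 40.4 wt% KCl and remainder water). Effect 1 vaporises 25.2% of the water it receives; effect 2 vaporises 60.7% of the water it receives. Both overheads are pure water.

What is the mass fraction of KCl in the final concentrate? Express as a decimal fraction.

water in feed = 1382×0.596 = 823.67 kg/h.
After stage 1: water left = (1−0.252)×823.67 = 616.11; stream total = 1174.4 kg/h.
After stage 2: water left = (1−0.607)×616.11 = 242.13; final concentrate = 800.46 kg/h.
KCl fraction = 558.33/800.46 = 0.698.

0.698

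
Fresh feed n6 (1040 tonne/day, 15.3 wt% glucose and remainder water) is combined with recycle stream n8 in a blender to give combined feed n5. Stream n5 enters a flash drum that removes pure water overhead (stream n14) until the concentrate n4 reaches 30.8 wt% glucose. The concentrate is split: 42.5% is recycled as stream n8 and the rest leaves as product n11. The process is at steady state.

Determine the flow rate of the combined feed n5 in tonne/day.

Overall glucose balance (none leaves overhead): glucose in fresh feed = glucose in product, i.e. 1040×0.153 = (1−0.425)·n4·0.308.
n4 = 159.12/(0.308×0.575) = 898.48 tonne/day.
Recycle n8 = 0.425×898.48 = 381.85 tonne/day.
Combined feed n5 = 1040 + 381.85 = 1421.9 tonne/day.

1422 tonne/day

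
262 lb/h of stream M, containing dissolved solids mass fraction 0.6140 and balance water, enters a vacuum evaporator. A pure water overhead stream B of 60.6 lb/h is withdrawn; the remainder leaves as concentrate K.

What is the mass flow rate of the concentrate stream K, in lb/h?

Concentrate = 262 − 60.6 = 201.4 lb/h.

201.4 lb/h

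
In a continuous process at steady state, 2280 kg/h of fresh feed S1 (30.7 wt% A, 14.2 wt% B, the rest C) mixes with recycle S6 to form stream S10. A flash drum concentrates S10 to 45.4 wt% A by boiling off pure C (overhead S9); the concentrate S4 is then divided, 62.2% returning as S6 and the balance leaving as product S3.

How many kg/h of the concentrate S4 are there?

4079 kg/h

Overall A balance (none leaves overhead): A in fresh feed = A in product, i.e. 2280×0.307 = (1−0.622)·S4·0.454.
S4 = 699.96/(0.454×0.378) = 4078.7 kg/h.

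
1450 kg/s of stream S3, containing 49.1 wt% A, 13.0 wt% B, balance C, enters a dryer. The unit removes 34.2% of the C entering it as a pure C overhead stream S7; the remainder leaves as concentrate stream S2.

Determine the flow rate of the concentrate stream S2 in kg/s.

C entering = 1450×0.379 = 549.55 kg/s; overhead removed = 0.342×549.55 = 187.95 kg/s.
Concentrate = 1450 − 187.95 = 1262.1 kg/s.

1262 kg/s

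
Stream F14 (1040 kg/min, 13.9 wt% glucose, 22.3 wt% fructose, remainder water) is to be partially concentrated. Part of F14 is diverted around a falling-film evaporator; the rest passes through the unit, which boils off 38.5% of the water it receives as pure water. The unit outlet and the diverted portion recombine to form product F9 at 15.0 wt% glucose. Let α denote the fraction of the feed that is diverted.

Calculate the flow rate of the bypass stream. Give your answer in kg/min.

All 1040×0.139 = 144.56 kg/min of glucose reaches F9, so F9 = 144.56/0.150 = 963.73 kg/min and vapour = 76.267 kg/min.
The evaporator receives (1−α)·1040 of feed at 0.638 water and removes 0.385 of that water:
0.385×0.638×(1−α)×1040 = 76.267
(1−α) = 76.267/255.46 = 0.2986;  α = 0.7014.
Bypass flow = 0.7014×1040 = 729.51 kg/min.

729.5 kg/min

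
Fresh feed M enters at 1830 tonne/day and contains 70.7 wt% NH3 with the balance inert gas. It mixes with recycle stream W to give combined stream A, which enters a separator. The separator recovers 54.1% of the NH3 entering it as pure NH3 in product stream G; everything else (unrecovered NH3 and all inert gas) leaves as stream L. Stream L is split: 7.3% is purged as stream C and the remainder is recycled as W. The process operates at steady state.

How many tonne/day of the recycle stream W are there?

7767 tonne/day

inert gas enters only via M and leaves only via the purge: 1830×0.293 = 0.073×(inert gas in L), and the separator passes all inert gas, so inert gas in A = inert gas in L = 7345.1 tonne/day.
NH3 in A: m_A = 1830×0.707 + (1−0.073)·(1−0.541)·m_A, so m_A = 1293.8/0.5745 = 2252 tonne/day.
L = (1−0.541)×2252 + 7345.1 = 8378.8 tonne/day.
Recycle W = (1−0.073)×8378.8 = 7767.1 tonne/day.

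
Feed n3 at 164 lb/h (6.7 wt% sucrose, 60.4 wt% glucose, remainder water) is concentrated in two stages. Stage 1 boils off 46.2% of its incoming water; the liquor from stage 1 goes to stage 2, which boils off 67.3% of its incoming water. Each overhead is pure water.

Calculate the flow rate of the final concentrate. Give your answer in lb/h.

119.5 lb/h

water in feed = 164×0.329 = 53.956 lb/h.
After stage 1: water left = (1−0.462)×53.956 = 29.028; stream total = 139.07 lb/h.
After stage 2: water left = (1−0.673)×29.028 = 9.4923; final concentrate = 119.54 lb/h.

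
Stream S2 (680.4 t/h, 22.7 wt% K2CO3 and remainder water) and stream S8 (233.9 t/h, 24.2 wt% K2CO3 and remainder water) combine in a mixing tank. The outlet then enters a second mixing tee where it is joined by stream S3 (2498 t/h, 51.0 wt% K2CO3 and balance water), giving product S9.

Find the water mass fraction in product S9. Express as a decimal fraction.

0.5648

Overall, product flow = 3412.3 t/h.
water in = 680.4×0.773 + 233.9×0.758 + 2498×0.490 = 1927.3 t/h.
water fraction in S9 = 0.5648.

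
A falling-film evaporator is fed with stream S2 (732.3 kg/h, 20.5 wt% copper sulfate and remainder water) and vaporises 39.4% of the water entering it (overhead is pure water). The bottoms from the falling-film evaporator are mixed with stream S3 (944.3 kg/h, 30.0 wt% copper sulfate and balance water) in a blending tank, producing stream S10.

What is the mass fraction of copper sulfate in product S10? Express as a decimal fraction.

0.2995

Vapour removed = 0.394×0.795×732.3 = 229.38 kg/h; concentrate = 502.92 kg/h.
copper sulfate reaching the mixer = 150.12 (from concentrate) + 944.3×0.300 = 433.41 kg/h.
Product flow = 502.92 + 944.3 = 1447.2 kg/h; copper sulfate fraction = 0.2995.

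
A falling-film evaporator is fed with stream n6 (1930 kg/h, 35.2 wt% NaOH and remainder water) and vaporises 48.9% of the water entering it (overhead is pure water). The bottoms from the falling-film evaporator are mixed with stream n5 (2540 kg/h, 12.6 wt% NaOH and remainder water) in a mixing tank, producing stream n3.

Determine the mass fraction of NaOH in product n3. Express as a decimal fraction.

0.2590

Vapour removed = 0.489×0.648×1930 = 611.56 kg/h; concentrate = 1318.4 kg/h.
NaOH reaching the mixer = 679.36 (from concentrate) + 2540×0.126 = 999.4 kg/h.
Product flow = 1318.4 + 2540 = 3858.4 kg/h; NaOH fraction = 0.2590.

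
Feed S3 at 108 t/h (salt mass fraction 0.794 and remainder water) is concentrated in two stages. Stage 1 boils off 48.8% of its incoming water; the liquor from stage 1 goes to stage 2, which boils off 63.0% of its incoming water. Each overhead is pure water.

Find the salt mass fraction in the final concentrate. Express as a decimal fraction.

0.953

water in feed = 108×0.206 = 22.248 t/h.
After stage 1: water left = (1−0.488)×22.248 = 11.391; stream total = 97.143 t/h.
After stage 2: water left = (1−0.630)×11.391 = 4.2147; final concentrate = 89.967 t/h.
salt fraction = 85.752/89.967 = 0.953.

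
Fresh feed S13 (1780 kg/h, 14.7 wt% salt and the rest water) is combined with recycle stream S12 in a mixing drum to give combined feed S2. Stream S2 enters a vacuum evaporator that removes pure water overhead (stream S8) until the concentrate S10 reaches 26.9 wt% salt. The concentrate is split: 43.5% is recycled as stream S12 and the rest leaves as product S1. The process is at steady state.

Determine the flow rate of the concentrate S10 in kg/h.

Overall salt balance (none leaves overhead): salt in fresh feed = salt in product, i.e. 1780×0.147 = (1−0.435)·S10·0.269.
S10 = 261.66/(0.269×0.565) = 1721.6 kg/h.

1722 kg/h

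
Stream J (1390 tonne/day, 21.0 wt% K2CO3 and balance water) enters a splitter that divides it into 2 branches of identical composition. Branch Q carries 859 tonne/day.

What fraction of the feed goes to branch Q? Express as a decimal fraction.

Fraction to Q = 859/1390 = 0.6180.

0.618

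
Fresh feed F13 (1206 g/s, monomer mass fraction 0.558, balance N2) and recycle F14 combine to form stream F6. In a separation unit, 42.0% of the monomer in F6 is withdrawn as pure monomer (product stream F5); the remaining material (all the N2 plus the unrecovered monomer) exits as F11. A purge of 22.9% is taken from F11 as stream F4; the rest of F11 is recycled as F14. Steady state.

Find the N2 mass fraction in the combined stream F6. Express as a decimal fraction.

N2 enters only via F13 and leaves only via the purge: 1206×0.442 = 0.229×(N2 in F11), and the separation unit passes all N2, so N2 in F6 = N2 in F11 = 2327.7 g/s.
monomer in F6: m_A = 1206×0.558 + (1−0.229)·(1−0.420)·m_A, so m_A = 672.95/0.5528 = 1217.3 g/s.
F6 = 1217.3 + 2327.7 = 3545 g/s.
N2 fraction in F6 = 2327.7/3545 = 0.657.

0.657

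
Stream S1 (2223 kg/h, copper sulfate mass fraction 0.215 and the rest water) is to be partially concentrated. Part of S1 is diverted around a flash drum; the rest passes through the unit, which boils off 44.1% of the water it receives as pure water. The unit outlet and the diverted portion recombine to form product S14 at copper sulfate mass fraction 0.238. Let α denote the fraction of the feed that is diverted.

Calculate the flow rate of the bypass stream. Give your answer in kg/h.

1602 kg/h

All 2223×0.215 = 477.94 kg/h of copper sulfate reaches S14, so S14 = 477.94/0.238 = 2008.2 kg/h and vapour = 214.83 kg/h.
The evaporator receives (1−α)·2223 of feed at 0.785 water and removes 0.441 of that water:
0.441×0.785×(1−α)×2223 = 214.83
(1−α) = 214.83/769.57 = 0.2792;  α = 0.7208.
Bypass flow = 0.7208×2223 = 1602.4 kg/h.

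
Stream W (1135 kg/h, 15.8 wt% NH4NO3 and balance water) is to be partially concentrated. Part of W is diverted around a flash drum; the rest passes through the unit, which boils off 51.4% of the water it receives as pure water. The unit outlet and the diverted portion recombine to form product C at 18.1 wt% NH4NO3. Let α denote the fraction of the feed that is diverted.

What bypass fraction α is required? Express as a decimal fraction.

All 1135×0.158 = 179.33 kg/h of NH4NO3 reaches C, so C = 179.33/0.181 = 990.77 kg/h and vapour = 144.23 kg/h.
The evaporator receives (1−α)·1135 of feed at 0.842 water and removes 0.514 of that water:
0.514×0.842×(1−α)×1135 = 144.23
(1−α) = 144.23/491.21 = 0.2936;  α = 0.7064.

0.706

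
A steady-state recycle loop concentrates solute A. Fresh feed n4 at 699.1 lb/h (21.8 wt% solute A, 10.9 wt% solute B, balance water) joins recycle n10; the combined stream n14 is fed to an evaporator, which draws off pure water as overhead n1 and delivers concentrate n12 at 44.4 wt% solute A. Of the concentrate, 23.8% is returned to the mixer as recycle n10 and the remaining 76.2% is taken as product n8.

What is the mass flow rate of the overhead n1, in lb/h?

Overall solute A balance (none leaves overhead): solute A in fresh feed = solute A in product, i.e. 699.1×0.218 = (1−0.238)·n12·0.444.
n12 = 152.4/(0.444×0.762) = 450.46 lb/h.
Recycle n10 = 0.238×450.46 = 107.21 lb/h.
Combined feed n14 = 699.1 + 107.21 = 806.31 lb/h.
Overhead n1 = n14 − n12 = 806.31 − 450.46 = 355.85 lb/h.

355.8 lb/h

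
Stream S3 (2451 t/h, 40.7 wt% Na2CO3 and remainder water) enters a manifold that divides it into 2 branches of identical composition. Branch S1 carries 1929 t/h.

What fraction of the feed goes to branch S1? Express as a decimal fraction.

Fraction to S1 = 1929/2451 = 0.7870.

0.787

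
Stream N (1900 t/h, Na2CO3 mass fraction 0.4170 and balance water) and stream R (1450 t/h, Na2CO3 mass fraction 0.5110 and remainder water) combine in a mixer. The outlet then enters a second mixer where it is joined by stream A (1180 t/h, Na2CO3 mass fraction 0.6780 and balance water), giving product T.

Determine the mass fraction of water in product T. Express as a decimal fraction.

Overall, product flow = 4530 t/h.
water in = 1900×0.583 + 1450×0.489 + 1180×0.322 = 2196.7 t/h.
water fraction in T = 0.4849.

0.4849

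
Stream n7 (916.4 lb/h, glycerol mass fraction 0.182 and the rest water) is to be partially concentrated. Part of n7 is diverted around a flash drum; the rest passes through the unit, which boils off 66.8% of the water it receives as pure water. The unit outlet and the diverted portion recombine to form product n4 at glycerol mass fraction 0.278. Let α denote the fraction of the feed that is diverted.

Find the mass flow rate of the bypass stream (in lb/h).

All 916.4×0.182 = 166.78 lb/h of glycerol reaches n4, so n4 = 166.78/0.278 = 599.95 lb/h and vapour = 316.45 lb/h.
The evaporator receives (1−α)·916.4 of feed at 0.818 water and removes 0.668 of that water:
0.668×0.818×(1−α)×916.4 = 316.45
(1−α) = 316.45/500.74 = 0.6320;  α = 0.3680.
Bypass flow = 0.3680×916.4 = 337.26 lb/h.

337.3 lb/h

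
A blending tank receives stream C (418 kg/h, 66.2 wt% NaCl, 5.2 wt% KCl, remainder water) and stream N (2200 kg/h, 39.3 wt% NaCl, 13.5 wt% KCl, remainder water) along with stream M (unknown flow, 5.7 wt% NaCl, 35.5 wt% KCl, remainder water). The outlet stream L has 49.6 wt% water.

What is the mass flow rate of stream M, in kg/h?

Let M be the unknown flow. Total out = 2618 + M.
water balance: 1157.9 + 0.588·M = 0.496·(2618 + M)
(0.588 − 0.496)·M = 0.496×2618 − 1157.9 = 140.58
M = 140.58 / 0.092 = 1528 kg/h

1528 kg/h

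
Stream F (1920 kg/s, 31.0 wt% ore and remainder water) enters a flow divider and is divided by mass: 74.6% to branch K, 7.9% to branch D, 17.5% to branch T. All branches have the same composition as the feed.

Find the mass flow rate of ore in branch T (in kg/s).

Branch T total = 0.175×1920 = 336 kg/s.
ore in T = 0.310×336 = 104.16 kg/s.

104.2 kg/s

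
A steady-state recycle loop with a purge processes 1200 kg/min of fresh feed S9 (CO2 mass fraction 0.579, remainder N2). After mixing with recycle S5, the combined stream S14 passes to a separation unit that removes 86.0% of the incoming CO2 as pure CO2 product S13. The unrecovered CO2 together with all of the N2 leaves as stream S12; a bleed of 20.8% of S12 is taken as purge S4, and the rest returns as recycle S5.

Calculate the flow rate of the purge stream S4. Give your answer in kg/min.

528 kg/min

N2 enters only via S9 and leaves only via the purge: 1200×0.421 = 0.208×(N2 in S12), and the separation unit passes all N2, so N2 in S14 = N2 in S12 = 2428.8 kg/min.
CO2 in S14: m_A = 1200×0.579 + (1−0.208)·(1−0.860)·m_A, so m_A = 694.8/0.8891 = 781.45 kg/min.
S12 = (1−0.860)×781.45 + 2428.8 = 2538.2 kg/min.
Purge S4 = 0.208×2538.2 = 527.96 kg/min.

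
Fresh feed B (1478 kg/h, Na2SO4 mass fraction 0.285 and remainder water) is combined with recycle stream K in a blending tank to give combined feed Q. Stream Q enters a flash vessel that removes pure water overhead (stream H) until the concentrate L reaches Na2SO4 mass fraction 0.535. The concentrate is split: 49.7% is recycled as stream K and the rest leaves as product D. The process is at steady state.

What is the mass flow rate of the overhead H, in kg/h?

Overall Na2SO4 balance (none leaves overhead): Na2SO4 in fresh feed = Na2SO4 in product, i.e. 1478×0.285 = (1−0.497)·L·0.535.
L = 421.23/(0.535×0.503) = 1565.3 kg/h.
Recycle K = 0.497×1565.3 = 777.95 kg/h.
Combined feed Q = 1478 + 777.95 = 2256 kg/h.
Overhead H = Q − L = 2256 − 1565.3 = 690.65 kg/h.

690.7 kg/h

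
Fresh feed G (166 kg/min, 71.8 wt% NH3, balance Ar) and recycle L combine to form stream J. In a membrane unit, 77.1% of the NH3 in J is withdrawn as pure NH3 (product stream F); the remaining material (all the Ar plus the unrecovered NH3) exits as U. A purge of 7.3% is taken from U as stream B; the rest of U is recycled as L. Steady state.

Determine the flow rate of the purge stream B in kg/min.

Ar enters only via G and leaves only via the purge: 166×0.282 = 0.073×(Ar in U), and the membrane unit passes all Ar, so Ar in J = Ar in U = 641.26 kg/min.
NH3 in J: m_A = 166×0.718 + (1−0.073)·(1−0.771)·m_A, so m_A = 119.19/0.7877 = 151.31 kg/min.
U = (1−0.771)×151.31 + 641.26 = 675.91 kg/min.
Purge B = 0.073×675.91 = 49.341 kg/min.

49.34 kg/min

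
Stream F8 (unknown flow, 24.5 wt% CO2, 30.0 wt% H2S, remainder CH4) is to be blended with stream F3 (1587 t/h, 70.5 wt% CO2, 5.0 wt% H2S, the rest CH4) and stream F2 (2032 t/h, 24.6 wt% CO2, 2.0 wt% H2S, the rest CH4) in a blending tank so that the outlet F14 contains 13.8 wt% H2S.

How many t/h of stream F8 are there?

Let F8 be the unknown flow. Total out = 3619 + F8.
H2S balance: 119.99 + 0.300·F8 = 0.138·(3619 + F8)
(0.300 − 0.138)·F8 = 0.138×3619 − 119.99 = 379.43
F8 = 379.43 / 0.162 = 2342.2 t/h

2342 t/h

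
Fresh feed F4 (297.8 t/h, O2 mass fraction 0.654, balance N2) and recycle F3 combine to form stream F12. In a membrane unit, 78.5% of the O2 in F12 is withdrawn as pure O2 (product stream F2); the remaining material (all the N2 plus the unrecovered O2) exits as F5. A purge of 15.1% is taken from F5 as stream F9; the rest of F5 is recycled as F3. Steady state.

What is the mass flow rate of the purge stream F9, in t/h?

110.8 t/h

N2 enters only via F4 and leaves only via the purge: 297.8×0.346 = 0.151×(N2 in F5), and the membrane unit passes all N2, so N2 in F12 = N2 in F5 = 682.38 t/h.
O2 in F12: m_A = 297.8×0.654 + (1−0.151)·(1−0.785)·m_A, so m_A = 194.76/0.8175 = 238.25 t/h.
F5 = (1−0.785)×238.25 + 682.38 = 733.6 t/h.
Purge F9 = 0.151×733.6 = 110.77 t/h.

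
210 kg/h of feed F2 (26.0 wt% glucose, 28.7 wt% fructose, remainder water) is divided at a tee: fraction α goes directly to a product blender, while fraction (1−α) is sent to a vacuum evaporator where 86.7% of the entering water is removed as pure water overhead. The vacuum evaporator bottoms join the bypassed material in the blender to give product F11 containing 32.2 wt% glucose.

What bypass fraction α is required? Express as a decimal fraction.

0.510

All 210×0.260 = 54.6 kg/h of glucose reaches F11, so F11 = 54.6/0.322 = 169.57 kg/h and vapour = 40.435 kg/h.
The evaporator receives (1−α)·210 of feed at 0.453 water and removes 0.867 of that water:
0.867×0.453×(1−α)×210 = 40.435
(1−α) = 40.435/82.478 = 0.4903;  α = 0.5097.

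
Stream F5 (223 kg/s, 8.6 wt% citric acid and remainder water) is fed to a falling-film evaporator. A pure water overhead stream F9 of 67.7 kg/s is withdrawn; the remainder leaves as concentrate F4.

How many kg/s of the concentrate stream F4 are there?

155.3 kg/s

Concentrate = 223 − 67.7 = 155.3 kg/s.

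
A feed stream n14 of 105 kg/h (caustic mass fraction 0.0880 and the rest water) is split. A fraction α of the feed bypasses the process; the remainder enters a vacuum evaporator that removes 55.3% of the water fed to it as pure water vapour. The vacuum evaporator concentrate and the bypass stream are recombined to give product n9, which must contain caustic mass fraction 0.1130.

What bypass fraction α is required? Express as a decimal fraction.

0.561

All 105×0.088 = 9.24 kg/h of caustic reaches n9, so n9 = 9.24/0.113 = 81.77 kg/h and vapour = 23.23 kg/h.
The evaporator receives (1−α)·105 of feed at 0.912 water and removes 0.553 of that water:
0.553×0.912×(1−α)×105 = 23.23
(1−α) = 23.23/52.955 = 0.4387;  α = 0.5613.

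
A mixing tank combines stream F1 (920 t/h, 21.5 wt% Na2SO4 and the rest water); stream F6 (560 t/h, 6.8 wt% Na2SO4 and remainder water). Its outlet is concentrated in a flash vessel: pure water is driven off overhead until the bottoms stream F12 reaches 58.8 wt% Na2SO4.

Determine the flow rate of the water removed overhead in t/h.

1079 t/h

Na2SO4 entering = 920×0.215 + 560×0.068 = 235.88 t/h.
All Na2SO4 reports to F12, so F12 = 235.88/0.588 = 401.16 t/h.
Total feed = 1480 t/h; overhead = 1480 − 401.16 = 1078.8 t/h.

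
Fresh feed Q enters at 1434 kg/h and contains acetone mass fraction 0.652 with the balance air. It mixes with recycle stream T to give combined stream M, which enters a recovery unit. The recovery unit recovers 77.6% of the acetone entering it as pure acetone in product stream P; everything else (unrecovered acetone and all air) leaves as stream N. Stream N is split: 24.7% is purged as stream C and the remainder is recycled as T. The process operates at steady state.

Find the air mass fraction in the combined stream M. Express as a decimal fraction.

air enters only via Q and leaves only via the purge: 1434×0.348 = 0.247×(air in N), and the recovery unit passes all air, so air in M = air in N = 2020.4 kg/h.
acetone in M: m_A = 1434×0.652 + (1−0.247)·(1−0.776)·m_A, so m_A = 934.97/0.8313 = 1124.7 kg/h.
M = 1124.7 + 2020.4 = 3145 kg/h.
air fraction in M = 2020.4/3145 = 0.642.

0.642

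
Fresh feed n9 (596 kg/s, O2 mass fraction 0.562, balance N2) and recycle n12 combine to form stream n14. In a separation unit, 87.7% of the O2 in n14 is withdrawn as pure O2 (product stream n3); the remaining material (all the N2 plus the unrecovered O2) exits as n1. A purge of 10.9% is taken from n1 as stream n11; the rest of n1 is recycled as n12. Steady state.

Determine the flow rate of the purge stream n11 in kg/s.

N2 enters only via n9 and leaves only via the purge: 596×0.438 = 0.109×(N2 in n1), and the separation unit passes all N2, so N2 in n14 = N2 in n1 = 2394.9 kg/s.
O2 in n14: m_A = 596×0.562 + (1−0.109)·(1−0.877)·m_A, so m_A = 334.95/0.8904 = 376.18 kg/s.
n1 = (1−0.877)×376.18 + 2394.9 = 2441.2 kg/s.
Purge n11 = 0.109×2441.2 = 266.09 kg/s.

266.1 kg/s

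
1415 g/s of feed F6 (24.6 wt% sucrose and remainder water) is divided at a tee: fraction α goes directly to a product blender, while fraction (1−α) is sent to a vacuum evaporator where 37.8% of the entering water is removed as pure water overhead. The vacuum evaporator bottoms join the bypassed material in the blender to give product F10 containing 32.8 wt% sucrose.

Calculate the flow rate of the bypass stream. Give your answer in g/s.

All 1415×0.246 = 348.09 g/s of sucrose reaches F10, so F10 = 348.09/0.328 = 1061.2 g/s and vapour = 353.75 g/s.
The evaporator receives (1−α)·1415 of feed at 0.754 water and removes 0.378 of that water:
0.378×0.754×(1−α)×1415 = 353.75
(1−α) = 353.75/403.29 = 0.8772;  α = 0.1228.
Bypass flow = 0.1228×1415 = 173.82 g/s.

173.8 g/s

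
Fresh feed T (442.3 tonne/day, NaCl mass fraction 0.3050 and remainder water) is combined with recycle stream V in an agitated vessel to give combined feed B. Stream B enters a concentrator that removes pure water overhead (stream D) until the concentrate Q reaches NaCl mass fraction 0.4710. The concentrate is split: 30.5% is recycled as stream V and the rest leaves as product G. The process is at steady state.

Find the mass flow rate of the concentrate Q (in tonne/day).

Overall NaCl balance (none leaves overhead): NaCl in fresh feed = NaCl in product, i.e. 442.3×0.305 = (1−0.305)·Q·0.471.
Q = 134.9/(0.471×0.695) = 412.11 tonne/day.

412.1 tonne/day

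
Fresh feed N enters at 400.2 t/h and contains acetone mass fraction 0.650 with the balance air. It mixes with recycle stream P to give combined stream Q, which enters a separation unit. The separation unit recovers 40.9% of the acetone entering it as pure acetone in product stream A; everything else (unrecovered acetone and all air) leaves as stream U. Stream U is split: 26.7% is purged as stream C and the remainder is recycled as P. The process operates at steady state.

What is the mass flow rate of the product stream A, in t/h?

187.7 t/h

acetone in Q: m_A = 400.2×0.650 + (1−0.267)·(1−0.409)·m_A, so m_A = 260.13/0.5668 = 458.95 t/h.
Product A = 0.409×458.95 = 187.71 t/h.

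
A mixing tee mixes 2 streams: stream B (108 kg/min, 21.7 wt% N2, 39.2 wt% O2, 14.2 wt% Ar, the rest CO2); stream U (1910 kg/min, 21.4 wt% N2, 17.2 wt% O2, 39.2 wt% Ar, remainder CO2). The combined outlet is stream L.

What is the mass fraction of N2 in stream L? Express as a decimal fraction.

Total flow out = 108 + 1910 = 2018 kg/min.
N2 in = 108×0.217 + 1910×0.214 = 432.18 kg/min.
N2 mass fraction in L = 432.18/2018 = 0.214.

0.214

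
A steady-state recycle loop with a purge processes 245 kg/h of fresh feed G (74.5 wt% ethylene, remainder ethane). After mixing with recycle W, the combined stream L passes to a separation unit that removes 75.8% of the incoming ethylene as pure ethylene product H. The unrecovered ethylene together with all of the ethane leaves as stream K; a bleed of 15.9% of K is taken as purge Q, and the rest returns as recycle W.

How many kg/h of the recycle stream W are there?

ethane enters only via G and leaves only via the purge: 245×0.255 = 0.159×(ethane in K), and the separation unit passes all ethane, so ethane in L = ethane in K = 392.92 kg/h.
ethylene in L: m_A = 245×0.745 + (1−0.159)·(1−0.758)·m_A, so m_A = 182.53/0.7965 = 229.17 kg/h.
K = (1−0.758)×229.17 + 392.92 = 448.38 kg/h.
Recycle W = (1−0.159)×448.38 = 377.09 kg/h.

377.1 kg/h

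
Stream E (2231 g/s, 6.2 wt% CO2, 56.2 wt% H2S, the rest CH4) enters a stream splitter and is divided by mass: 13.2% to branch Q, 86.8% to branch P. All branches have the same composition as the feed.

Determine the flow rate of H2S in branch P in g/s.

Branch P total = 0.868×2231 = 1936.5 g/s.
H2S in P = 0.562×1936.5 = 1088.3 g/s.

1088 g/s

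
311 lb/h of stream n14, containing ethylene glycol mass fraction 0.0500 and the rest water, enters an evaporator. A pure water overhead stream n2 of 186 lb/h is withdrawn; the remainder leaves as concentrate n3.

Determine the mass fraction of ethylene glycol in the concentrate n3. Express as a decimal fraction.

0.1244

ethylene glycol is not removed: 311×0.050 = 15.55 lb/h of ethylene glycol enters n3.
Concentrate = 311 − 186 = 125 lb/h.
Mass fraction = 15.55/125 = 0.1244.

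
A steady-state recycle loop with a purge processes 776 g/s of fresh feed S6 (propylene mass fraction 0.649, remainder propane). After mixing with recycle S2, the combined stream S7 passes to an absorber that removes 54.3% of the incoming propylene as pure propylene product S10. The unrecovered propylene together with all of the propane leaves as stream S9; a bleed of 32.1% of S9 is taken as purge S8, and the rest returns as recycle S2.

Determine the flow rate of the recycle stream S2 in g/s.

802.7 g/s

propane enters only via S6 and leaves only via the purge: 776×0.351 = 0.321×(propane in S9), and the absorber passes all propane, so propane in S7 = propane in S9 = 848.52 g/s.
propylene in S7: m_A = 776×0.649 + (1−0.321)·(1−0.543)·m_A, so m_A = 503.62/0.6897 = 730.21 g/s.
S9 = (1−0.543)×730.21 + 848.52 = 1182.2 g/s.
Recycle S2 = (1−0.321)×1182.2 = 802.73 g/s.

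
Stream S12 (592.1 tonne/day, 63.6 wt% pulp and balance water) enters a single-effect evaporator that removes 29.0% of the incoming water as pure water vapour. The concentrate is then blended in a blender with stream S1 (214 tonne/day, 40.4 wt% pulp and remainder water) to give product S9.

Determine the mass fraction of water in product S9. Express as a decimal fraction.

Vapour removed = 0.290×0.364×592.1 = 62.502 tonne/day; concentrate = 529.6 tonne/day.
water reaching the mixer = 153.02 (from concentrate) + 214×0.596 = 280.57 tonne/day.
Product flow = 529.6 + 214 = 743.6 tonne/day; water fraction = 0.377.

0.377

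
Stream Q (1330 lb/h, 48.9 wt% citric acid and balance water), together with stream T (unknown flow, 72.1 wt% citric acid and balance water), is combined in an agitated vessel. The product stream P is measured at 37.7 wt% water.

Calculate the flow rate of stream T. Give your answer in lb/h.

1819 lb/h

Let T be the unknown flow. Total out = 1330 + T.
water balance: 679.63 + 0.279·T = 0.377·(1330 + T)
(0.279 − 0.377)·T = 0.377×1330 − 679.63 = -178.22
T = -178.22 / -0.098 = 1818.6 lb/h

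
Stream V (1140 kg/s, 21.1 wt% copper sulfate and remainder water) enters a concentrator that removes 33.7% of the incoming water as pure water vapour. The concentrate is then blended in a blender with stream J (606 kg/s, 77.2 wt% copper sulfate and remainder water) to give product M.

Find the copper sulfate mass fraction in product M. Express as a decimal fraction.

Vapour removed = 0.337×0.789×1140 = 303.12 kg/s; concentrate = 836.88 kg/s.
copper sulfate reaching the mixer = 240.54 (from concentrate) + 606×0.772 = 708.37 kg/s.
Product flow = 836.88 + 606 = 1442.9 kg/s; copper sulfate fraction = 0.491.

0.491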